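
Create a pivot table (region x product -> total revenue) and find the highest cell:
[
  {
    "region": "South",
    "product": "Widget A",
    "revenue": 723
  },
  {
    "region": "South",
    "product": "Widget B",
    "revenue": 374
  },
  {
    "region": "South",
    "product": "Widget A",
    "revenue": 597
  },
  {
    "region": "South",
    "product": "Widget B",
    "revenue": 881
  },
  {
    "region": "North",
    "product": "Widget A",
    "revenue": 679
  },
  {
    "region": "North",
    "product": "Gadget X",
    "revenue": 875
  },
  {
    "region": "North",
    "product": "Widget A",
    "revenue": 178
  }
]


Pivot: region (rows) x product (columns) -> total revenue

     Gadget X      Widget A      Widget B    
North          875           857             0  
South            0          1320          1255  

Highest: South / Widget A = $1320

South / Widget A = $1320


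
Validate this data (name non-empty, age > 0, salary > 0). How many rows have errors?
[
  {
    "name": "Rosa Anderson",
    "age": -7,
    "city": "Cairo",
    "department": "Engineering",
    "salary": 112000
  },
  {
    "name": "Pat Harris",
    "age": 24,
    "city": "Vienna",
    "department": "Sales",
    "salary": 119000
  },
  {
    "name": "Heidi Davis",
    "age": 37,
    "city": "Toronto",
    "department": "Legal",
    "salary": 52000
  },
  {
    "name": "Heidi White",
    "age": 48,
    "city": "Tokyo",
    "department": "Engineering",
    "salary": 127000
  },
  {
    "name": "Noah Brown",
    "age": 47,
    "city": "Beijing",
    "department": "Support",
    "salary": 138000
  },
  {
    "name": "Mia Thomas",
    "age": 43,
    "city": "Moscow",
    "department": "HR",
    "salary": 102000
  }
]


Validating 6 records:
Rules: name non-empty, age > 0, salary > 0

  Row 1 (Rosa Anderson): negative age: -7
  Row 2 (Pat Harris): OK
  Row 3 (Heidi Davis): OK
  Row 4 (Heidi White): OK
  Row 5 (Noah Brown): OK
  Row 6 (Mia Thomas): OK

Total errors: 1

1 errors


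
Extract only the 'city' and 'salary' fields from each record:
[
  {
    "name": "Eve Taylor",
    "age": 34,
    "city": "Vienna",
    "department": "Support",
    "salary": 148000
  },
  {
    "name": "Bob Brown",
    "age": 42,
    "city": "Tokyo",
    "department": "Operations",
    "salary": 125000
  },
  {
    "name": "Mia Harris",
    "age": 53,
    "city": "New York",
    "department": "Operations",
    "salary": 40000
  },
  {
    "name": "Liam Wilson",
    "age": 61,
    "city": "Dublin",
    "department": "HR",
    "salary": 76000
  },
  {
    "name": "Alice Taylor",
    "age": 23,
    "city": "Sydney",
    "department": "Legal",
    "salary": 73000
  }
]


Original: 5 records with fields: name, age, city, department, salary
Keep: ['city', 'salary']
Drop: ['name', 'age', 'department']
Result: 5 records, 2 fields each

[
  {
    "city": "Vienna",
    "salary": 148000
  },
  {
    "city": "Tokyo",
    "salary": 125000
  },
  {
    "city": "New York",
    "salary": 40000
  },
  {
    "city": "Dublin",
    "salary": 76000
  },
  {
    "city": "Sydney",
    "salary": 73000
  }
]


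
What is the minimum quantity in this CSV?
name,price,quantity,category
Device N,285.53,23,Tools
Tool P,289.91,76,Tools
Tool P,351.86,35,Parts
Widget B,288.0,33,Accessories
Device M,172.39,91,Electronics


Computing minimum quantity:
Values: [23, 76, 35, 33, 91]
Min = 23

23


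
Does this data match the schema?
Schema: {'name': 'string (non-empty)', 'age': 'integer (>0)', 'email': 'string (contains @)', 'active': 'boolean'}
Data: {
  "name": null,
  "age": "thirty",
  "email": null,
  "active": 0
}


Validating each field against schema:
  name: FAIL (null is not a string)
  age: FAIL ("thirty" is not an integer)
  email: FAIL (null is not a string)
  active: FAIL (0 is not a boolean)

Result: INVALID (4 errors: name, age, email, active)

INVALID (4 errors: name, age, email, active)


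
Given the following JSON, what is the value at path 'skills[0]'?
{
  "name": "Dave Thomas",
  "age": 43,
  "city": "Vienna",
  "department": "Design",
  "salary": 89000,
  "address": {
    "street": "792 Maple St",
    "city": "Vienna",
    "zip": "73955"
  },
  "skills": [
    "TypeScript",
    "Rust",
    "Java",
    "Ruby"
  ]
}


Query: skills[0]
Path: skills -> first element
Value: TypeScript

TypeScript


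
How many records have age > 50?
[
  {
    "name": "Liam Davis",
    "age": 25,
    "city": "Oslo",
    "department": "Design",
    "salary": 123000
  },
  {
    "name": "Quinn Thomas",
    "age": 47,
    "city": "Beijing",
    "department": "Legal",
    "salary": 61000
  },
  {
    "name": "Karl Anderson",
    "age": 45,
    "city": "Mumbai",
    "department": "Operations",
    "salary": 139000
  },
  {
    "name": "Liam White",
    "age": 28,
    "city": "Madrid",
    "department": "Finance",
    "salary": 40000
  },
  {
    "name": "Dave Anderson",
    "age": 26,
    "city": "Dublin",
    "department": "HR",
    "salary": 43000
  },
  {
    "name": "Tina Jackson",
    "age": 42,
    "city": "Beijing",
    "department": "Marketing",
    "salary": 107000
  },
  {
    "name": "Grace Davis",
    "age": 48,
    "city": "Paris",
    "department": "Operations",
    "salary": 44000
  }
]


Data: 7 records
Condition: age > 50

Checking each record:
  Liam Davis: 25
  Quinn Thomas: 47
  Karl Anderson: 45
  Liam White: 28
  Dave Anderson: 26
  Tina Jackson: 42
  Grace Davis: 48

Count: 0

0


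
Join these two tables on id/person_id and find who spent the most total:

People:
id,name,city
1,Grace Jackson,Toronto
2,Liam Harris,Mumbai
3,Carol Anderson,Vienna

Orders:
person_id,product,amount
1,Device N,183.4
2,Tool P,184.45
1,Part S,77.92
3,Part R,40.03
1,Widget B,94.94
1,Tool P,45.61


Join on: people.id = orders.person_id

Joined rows:
  Grace Jackson (Toronto) bought Device N for $183.4
  Liam Harris (Mumbai) bought Tool P for $184.45
  Grace Jackson (Toronto) bought Part S for $77.92
  Carol Anderson (Vienna) bought Part R for $40.03
  Grace Jackson (Toronto) bought Widget B for $94.94
  Grace Jackson (Toronto) bought Tool P for $45.61

Total per person:
  Grace Jackson: $401.87
  Liam Harris: $184.45
  Carol Anderson: $40.03

Top spender: Grace Jackson ($401.87)

Grace Jackson ($401.87)


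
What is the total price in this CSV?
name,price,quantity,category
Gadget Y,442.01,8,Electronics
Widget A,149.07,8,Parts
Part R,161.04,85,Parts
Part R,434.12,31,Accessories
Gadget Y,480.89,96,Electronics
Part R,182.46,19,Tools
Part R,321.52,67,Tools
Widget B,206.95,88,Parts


Computing total price:
Values: [442.01, 149.07, 161.04, 434.12, 480.89, 182.46, 321.52, 206.95]
Sum = 2378.06

2378.06


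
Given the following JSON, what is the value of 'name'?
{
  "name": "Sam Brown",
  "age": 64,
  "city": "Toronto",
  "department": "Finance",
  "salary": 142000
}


Looking up field 'name'
Value: Sam Brown

Sam Brown


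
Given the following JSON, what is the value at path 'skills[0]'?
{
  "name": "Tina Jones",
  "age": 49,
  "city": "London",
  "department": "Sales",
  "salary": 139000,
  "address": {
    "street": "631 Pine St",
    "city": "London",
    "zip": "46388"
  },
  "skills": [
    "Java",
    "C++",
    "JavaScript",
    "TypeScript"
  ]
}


Query: skills[0]
Path: skills -> first element
Value: Java

Java


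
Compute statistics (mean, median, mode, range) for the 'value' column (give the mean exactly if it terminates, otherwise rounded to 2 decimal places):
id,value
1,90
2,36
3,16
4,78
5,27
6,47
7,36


Data: [90, 36, 16, 78, 27, 47, 36]
Count: 7
Sum: 330
Mean: 330/7 ≈ 47.14 (rounded to 2 decimal places)
Sorted: [16, 27, 36, 36, 47, 78, 90]
Median: 36.0
Mode: 36 (2 times)
Range: 90 - 16 = 74
Min: 16, Max: 90

mean≈47.14, median=36.0, mode=36, range=74


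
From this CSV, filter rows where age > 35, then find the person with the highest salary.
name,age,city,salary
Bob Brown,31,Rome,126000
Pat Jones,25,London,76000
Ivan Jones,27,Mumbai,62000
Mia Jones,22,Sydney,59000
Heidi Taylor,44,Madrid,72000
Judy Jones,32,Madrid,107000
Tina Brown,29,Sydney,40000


Filter: age > 35
Sort by: salary (descending)

Filtered records (1):
  Heidi Taylor, age 44, salary $72000

Highest salary: Heidi Taylor ($72000)

Heidi Taylor


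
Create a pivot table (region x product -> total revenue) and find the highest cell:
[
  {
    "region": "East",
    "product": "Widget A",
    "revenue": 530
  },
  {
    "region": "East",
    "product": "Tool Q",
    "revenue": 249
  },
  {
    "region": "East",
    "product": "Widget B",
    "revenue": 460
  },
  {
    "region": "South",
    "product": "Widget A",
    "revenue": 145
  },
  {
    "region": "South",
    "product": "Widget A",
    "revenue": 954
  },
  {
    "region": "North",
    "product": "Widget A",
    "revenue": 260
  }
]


Pivot: region (rows) x product (columns) -> total revenue

     Tool Q        Widget A      Widget B    
East           249           530           460  
North            0           260             0  
South            0          1099             0  

Highest: South / Widget A = $1099

South / Widget A = $1099


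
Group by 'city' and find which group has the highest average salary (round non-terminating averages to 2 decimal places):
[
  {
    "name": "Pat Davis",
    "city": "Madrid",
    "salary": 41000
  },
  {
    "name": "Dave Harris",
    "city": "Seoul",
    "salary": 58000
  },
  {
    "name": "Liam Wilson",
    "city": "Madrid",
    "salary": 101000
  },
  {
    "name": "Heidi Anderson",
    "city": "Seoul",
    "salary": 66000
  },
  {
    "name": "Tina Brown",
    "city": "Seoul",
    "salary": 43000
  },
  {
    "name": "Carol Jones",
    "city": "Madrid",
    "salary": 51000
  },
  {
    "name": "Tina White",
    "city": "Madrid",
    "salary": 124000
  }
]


Group by: city

Groups:
  Madrid: 4 people, avg salary = 317000/4 = $79250
  Seoul: 3 people, avg salary = 167000/3 ≈ $55666.67

Highest average salary: Madrid ($79250)

Madrid ($79250)


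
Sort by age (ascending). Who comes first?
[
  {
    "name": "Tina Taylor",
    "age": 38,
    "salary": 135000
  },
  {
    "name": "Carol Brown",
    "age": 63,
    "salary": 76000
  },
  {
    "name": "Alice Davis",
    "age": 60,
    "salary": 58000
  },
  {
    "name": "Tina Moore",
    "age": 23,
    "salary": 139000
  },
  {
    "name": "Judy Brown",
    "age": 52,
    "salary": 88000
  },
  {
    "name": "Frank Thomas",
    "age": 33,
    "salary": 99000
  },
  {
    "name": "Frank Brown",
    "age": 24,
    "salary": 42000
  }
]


Sort by: age (ascending)

Sorted order:
  1. Tina Moore (age = 23)
  2. Frank Brown (age = 24)
  3. Frank Thomas (age = 33)
  4. Tina Taylor (age = 38)
  5. Judy Brown (age = 52)
  6. Alice Davis (age = 60)
  7. Carol Brown (age = 63)

First: Tina Moore

Tina Moore


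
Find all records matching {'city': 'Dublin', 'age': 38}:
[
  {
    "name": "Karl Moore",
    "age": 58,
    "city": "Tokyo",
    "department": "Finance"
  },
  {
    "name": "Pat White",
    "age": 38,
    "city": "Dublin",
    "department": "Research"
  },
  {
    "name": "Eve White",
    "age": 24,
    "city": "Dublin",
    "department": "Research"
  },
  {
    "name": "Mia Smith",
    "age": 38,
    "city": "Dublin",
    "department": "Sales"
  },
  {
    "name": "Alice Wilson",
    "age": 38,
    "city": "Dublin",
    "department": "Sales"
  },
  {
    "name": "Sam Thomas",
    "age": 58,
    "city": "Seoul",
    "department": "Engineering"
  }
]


Search criteria: {'city': 'Dublin', 'age': 38}

Checking 6 records:
  Karl Moore: {city: Tokyo, age: 58}
  Pat White: {city: Dublin, age: 38} <-- MATCH
  Eve White: {city: Dublin, age: 24}
  Mia Smith: {city: Dublin, age: 38} <-- MATCH
  Alice Wilson: {city: Dublin, age: 38} <-- MATCH
  Sam Thomas: {city: Seoul, age: 58}

Matches: ["Pat White", "Mia Smith", "Alice Wilson"]

["Pat White", "Mia Smith", "Alice Wilson"]


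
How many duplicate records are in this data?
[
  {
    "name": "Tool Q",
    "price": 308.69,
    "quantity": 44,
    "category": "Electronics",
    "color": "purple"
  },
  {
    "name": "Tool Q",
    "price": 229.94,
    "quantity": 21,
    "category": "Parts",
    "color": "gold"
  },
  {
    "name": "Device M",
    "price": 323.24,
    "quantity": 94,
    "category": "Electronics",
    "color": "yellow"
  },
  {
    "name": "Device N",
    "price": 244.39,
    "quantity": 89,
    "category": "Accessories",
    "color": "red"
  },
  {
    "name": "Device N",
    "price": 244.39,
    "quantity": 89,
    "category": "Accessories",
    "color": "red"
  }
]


Checking 5 records for duplicates:

  Row 1: Tool Q ($308.69, qty 44)
  Row 2: Tool Q ($229.94, qty 21)
  Row 3: Device M ($323.24, qty 94)
  Row 4: Device N ($244.39, qty 89)
  Row 5: Device N ($244.39, qty 89) <-- DUPLICATE

Duplicates found: 1
Unique records: 4

1 duplicates, 4 unique


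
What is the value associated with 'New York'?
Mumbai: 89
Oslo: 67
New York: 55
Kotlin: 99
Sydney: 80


Looking up key 'New York'
Value: 55

55


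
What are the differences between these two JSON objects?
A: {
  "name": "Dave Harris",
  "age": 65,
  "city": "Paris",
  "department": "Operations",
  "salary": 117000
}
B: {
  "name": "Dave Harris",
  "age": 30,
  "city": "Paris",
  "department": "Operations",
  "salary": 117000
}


Comparing each field (in key order):
  name: same
  age: DIFFERENT
  city: same
  department: same
  salary: same
Differences:
  age: 65 -> 30

1 field(s) changed

1 change: age


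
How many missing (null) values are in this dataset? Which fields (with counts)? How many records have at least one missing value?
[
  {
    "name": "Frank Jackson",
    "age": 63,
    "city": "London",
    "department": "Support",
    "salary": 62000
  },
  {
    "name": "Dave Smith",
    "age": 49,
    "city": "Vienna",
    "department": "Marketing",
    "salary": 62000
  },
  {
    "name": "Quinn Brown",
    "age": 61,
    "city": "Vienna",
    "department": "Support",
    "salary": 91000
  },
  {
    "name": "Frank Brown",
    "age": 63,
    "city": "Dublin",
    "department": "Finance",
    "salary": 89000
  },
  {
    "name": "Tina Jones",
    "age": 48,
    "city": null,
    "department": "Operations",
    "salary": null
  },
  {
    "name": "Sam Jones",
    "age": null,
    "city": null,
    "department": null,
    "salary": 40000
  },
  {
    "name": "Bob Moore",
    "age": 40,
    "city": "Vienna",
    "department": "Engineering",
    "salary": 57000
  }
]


Checking for missing (null) values in 7 records:

  Frank Jackson: complete
  Dave Smith: complete
  Quinn Brown: complete
  Frank Brown: complete
  Tina Jones: city, salary
  Sam Jones: age, city, department
  Bob Moore: complete

Per field:
  name: 0 missing
  age: 1 missing
  city: 2 missing
  department: 1 missing
  salary: 1 missing

Total missing values: 5
Records with any missing: 2

5 missing values (age: 1, city: 2, department: 1, salary: 1); 2 incomplete records


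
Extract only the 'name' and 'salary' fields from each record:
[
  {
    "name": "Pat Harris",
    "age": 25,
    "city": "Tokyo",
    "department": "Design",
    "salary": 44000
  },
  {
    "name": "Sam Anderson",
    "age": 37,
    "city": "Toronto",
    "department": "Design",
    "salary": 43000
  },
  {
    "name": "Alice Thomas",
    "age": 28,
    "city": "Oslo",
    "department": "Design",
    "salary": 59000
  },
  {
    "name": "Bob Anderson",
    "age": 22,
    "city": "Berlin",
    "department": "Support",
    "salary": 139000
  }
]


Original: 4 records with fields: name, age, city, department, salary
Keep: ['name', 'salary']
Drop: ['age', 'city', 'department']
Result: 4 records, 2 fields each

[
  {
    "name": "Pat Harris",
    "salary": 44000
  },
  {
    "name": "Sam Anderson",
    "salary": 43000
  },
  {
    "name": "Alice Thomas",
    "salary": 59000
  },
  {
    "name": "Bob Anderson",
    "salary": 139000
  }
]


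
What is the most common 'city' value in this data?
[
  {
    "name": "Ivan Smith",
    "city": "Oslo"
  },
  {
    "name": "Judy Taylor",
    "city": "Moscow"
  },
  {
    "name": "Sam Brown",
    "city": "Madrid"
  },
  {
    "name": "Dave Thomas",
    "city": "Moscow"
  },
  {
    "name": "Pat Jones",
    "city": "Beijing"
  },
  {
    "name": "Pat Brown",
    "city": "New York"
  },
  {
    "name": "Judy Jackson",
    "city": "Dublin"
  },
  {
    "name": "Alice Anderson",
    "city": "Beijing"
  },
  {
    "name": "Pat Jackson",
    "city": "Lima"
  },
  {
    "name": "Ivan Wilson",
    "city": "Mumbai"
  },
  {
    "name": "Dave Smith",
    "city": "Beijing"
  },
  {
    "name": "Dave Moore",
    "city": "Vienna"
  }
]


Counting 'city' values across 12 records:

  Beijing: 3 ###
  Moscow: 2 ##
  Oslo: 1 #
  Madrid: 1 #
  New York: 1 #
  Dublin: 1 #
  Lima: 1 #
  Mumbai: 1 #
  Vienna: 1 #

Most common: Beijing (3 times)

Beijing (3 times)


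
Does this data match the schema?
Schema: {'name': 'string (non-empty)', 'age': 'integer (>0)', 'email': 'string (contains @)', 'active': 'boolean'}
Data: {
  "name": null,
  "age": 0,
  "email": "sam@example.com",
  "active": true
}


Validating each field against schema:
  name: FAIL (null is not a string)
  age: FAIL (0 is not > 0)
  email: OK (string with @)
  active: OK (boolean)

Result: INVALID (2 errors: name, age)

INVALID (2 errors: name, age)


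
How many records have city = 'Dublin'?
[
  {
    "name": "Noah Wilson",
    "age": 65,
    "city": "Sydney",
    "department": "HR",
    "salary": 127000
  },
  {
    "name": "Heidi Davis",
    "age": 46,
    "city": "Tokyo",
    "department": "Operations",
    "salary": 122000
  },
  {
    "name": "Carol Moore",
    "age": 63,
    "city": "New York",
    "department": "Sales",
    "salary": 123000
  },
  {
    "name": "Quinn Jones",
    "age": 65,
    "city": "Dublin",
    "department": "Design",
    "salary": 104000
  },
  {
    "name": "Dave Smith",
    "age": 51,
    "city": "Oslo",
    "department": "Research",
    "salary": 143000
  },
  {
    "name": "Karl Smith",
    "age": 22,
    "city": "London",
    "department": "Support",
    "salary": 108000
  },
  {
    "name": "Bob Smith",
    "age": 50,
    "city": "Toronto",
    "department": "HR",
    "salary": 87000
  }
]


Data: 7 records
Condition: city = 'Dublin'

Checking each record:
  Noah Wilson: Sydney
  Heidi Davis: Tokyo
  Carol Moore: New York
  Quinn Jones: Dublin MATCH
  Dave Smith: Oslo
  Karl Smith: London
  Bob Smith: Toronto

Count: 1

1


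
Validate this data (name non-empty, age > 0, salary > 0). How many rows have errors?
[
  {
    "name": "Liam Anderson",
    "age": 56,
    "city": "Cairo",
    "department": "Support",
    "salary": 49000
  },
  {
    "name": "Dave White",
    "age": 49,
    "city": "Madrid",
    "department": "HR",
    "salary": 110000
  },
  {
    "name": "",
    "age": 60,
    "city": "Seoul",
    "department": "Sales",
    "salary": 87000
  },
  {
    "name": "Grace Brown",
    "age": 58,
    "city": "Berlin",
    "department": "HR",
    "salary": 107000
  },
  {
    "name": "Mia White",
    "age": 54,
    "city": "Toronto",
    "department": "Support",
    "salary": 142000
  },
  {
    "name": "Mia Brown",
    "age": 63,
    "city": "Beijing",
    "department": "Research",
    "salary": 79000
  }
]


Validating 6 records:
Rules: name non-empty, age > 0, salary > 0

  Row 1 (Liam Anderson): OK
  Row 2 (Dave White): OK
  Row 3 (???): empty name
  Row 4 (Grace Brown): OK
  Row 5 (Mia White): OK
  Row 6 (Mia Brown): OK

Total errors: 1

1 errors


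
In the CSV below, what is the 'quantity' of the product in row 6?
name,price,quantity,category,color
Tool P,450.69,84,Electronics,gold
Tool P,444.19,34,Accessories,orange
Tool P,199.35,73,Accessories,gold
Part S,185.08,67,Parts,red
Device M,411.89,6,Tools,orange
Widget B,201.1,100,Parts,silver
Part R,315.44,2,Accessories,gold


Query: Row 6 ('Widget B'), column 'quantity'
Value: 100

100


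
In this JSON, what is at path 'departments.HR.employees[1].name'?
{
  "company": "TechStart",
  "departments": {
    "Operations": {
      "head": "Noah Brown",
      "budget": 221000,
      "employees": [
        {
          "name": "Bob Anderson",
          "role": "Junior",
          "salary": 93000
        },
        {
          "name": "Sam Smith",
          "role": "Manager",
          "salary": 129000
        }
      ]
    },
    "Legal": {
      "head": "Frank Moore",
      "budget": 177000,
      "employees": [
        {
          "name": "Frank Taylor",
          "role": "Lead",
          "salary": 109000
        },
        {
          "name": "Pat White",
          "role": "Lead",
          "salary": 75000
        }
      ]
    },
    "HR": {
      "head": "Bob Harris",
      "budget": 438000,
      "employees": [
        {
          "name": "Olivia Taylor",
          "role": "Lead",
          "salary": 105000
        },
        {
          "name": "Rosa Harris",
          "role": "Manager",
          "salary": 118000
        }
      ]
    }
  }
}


Path: departments.HR.employees[1].name

Navigate:
  -> departments
  -> HR
  -> employees[1].name = 'Rosa Harris'

Rosa Harris


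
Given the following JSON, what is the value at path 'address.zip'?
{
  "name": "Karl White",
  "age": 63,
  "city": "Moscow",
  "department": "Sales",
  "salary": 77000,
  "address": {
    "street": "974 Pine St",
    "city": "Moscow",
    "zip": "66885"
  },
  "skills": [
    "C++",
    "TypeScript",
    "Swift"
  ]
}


Query: address.zip
Path: address -> zip
Value: 66885

66885


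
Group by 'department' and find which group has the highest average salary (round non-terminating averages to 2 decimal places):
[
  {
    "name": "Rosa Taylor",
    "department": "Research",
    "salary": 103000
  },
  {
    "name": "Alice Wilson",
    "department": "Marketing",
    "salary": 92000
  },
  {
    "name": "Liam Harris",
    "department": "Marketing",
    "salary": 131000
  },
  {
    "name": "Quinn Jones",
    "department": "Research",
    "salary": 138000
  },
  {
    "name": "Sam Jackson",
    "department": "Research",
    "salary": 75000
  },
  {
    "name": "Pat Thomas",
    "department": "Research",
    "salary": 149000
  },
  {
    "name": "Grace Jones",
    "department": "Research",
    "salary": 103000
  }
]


Group by: department

Groups:
  Marketing: 2 people, avg salary = 223000/2 = $111500
  Research: 5 people, avg salary = 568000/5 = $113600

Highest average salary: Research ($113600)

Research ($113600)


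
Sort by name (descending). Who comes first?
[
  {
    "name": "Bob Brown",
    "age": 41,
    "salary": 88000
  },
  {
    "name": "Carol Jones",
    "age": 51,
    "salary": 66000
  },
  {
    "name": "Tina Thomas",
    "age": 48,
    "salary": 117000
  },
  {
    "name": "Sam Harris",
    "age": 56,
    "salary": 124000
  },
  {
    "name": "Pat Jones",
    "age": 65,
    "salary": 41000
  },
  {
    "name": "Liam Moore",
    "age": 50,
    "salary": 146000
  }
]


Sort by: name (descending)

Sorted order:
  1. Tina Thomas (name = Tina Thomas)
  2. Sam Harris (name = Sam Harris)
  3. Pat Jones (name = Pat Jones)
  4. Liam Moore (name = Liam Moore)
  5. Carol Jones (name = Carol Jones)
  6. Bob Brown (name = Bob Brown)

First: Tina Thomas

Tina Thomas


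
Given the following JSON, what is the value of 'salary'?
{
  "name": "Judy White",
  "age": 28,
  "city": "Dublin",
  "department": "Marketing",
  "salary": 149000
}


Looking up field 'salary'
Value: 149000

149000


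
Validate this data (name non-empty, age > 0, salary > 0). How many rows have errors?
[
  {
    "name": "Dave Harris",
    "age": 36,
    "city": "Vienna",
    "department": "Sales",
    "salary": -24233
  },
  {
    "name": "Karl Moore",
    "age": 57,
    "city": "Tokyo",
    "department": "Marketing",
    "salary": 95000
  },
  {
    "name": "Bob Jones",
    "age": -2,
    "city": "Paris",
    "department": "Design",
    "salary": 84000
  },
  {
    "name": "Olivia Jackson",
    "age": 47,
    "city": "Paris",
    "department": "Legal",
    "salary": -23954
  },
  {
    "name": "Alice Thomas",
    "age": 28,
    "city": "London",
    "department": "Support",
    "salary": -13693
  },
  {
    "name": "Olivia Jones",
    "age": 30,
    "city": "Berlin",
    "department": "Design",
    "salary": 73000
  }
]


Validating 6 records:
Rules: name non-empty, age > 0, salary > 0

  Row 1 (Dave Harris): negative salary: -24233
  Row 2 (Karl Moore): OK
  Row 3 (Bob Jones): negative age: -2
  Row 4 (Olivia Jackson): negative salary: -23954
  Row 5 (Alice Thomas): negative salary: -13693
  Row 6 (Olivia Jones): OK

Total errors: 4

4 errors


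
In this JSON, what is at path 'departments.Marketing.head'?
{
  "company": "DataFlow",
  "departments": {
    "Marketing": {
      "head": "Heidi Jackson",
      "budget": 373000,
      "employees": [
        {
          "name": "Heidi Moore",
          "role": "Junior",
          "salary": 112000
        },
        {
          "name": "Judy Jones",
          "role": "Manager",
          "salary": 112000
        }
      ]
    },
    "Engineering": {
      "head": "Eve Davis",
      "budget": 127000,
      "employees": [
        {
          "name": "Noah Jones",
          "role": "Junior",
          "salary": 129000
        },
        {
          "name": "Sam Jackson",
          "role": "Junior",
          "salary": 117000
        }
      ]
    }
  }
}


Path: departments.Marketing.head

Navigate:
  -> departments
  -> Marketing
  -> head = 'Heidi Jackson'

Heidi Jackson


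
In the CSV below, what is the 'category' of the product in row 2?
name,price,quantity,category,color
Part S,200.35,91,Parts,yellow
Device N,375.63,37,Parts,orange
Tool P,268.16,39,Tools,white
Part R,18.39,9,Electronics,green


Query: Row 2 ('Device N'), column 'category'
Value: Parts

Parts


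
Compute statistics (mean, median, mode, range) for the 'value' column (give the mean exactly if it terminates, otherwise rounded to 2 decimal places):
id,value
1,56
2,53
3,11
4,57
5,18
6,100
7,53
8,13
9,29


Data: [56, 53, 11, 57, 18, 100, 53, 13, 29]
Count: 9
Sum: 390
Mean: 390/9 ≈ 43.33 (rounded to 2 decimal places)
Sorted: [11, 13, 18, 29, 53, 53, 56, 57, 100]
Median: 53.0
Mode: 53 (2 times)
Range: 100 - 11 = 89
Min: 11, Max: 100

mean≈43.33, median=53.0, mode=53, range=89


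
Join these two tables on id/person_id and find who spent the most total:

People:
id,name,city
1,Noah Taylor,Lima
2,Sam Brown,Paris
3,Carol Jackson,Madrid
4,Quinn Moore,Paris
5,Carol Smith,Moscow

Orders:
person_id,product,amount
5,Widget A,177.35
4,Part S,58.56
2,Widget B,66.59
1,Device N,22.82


Join on: people.id = orders.person_id

Joined rows:
  Carol Smith (Moscow) bought Widget A for $177.35
  Quinn Moore (Paris) bought Part S for $58.56
  Sam Brown (Paris) bought Widget B for $66.59
  Noah Taylor (Lima) bought Device N for $22.82

Total per person:
  Carol Smith: $177.35
  Sam Brown: $66.59
  Quinn Moore: $58.56
  Noah Taylor: $22.82

Top spender: Carol Smith ($177.35)

Carol Smith ($177.35)


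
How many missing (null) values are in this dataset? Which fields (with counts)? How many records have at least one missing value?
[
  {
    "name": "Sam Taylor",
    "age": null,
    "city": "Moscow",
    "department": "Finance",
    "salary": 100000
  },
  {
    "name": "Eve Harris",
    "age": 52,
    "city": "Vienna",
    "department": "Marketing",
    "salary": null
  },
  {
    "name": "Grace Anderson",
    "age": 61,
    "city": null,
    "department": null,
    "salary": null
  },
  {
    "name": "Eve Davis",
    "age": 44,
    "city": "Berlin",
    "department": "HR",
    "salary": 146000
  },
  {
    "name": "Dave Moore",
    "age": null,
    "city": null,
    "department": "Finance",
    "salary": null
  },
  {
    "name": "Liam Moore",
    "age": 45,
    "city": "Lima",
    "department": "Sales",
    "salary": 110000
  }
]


Checking for missing (null) values in 6 records:

  Sam Taylor: age
  Eve Harris: salary
  Grace Anderson: city, department, salary
  Eve Davis: complete
  Dave Moore: age, city, salary
  Liam Moore: complete

Per field:
  name: 0 missing
  age: 2 missing
  city: 2 missing
  department: 1 missing
  salary: 3 missing

Total missing values: 8
Records with any missing: 4

8 missing values (age: 2, city: 2, department: 1, salary: 3); 4 incomplete records


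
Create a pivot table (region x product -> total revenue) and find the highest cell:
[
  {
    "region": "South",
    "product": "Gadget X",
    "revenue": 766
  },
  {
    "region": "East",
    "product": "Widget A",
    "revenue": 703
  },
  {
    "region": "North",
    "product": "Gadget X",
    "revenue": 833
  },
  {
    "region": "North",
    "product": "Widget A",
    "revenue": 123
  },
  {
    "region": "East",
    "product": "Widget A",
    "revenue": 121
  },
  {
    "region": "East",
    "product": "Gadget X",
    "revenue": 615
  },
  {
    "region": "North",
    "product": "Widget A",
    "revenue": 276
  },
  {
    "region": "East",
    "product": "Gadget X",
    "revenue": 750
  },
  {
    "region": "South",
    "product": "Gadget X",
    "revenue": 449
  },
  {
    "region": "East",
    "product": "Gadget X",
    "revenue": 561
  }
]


Pivot: region (rows) x product (columns) -> total revenue

     Gadget X      Widget A    
East          1926           824  
North          833           399  
South         1215             0  

Highest: East / Gadget X = $1926

East / Gadget X = $1926


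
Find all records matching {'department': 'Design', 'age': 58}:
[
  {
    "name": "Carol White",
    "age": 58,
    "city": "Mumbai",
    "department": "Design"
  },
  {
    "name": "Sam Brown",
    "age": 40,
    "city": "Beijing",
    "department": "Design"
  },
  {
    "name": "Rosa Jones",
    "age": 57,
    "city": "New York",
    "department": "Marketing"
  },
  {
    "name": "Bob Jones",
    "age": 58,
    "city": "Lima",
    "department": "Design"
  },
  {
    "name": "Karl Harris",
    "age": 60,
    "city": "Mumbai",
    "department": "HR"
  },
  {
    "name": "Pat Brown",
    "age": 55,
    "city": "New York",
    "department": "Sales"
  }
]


Search criteria: {'department': 'Design', 'age': 58}

Checking 6 records:
  Carol White: {department: Design, age: 58} <-- MATCH
  Sam Brown: {department: Design, age: 40}
  Rosa Jones: {department: Marketing, age: 57}
  Bob Jones: {department: Design, age: 58} <-- MATCH
  Karl Harris: {department: HR, age: 60}
  Pat Brown: {department: Sales, age: 55}

Matches: ["Carol White", "Bob Jones"]

["Carol White", "Bob Jones"]


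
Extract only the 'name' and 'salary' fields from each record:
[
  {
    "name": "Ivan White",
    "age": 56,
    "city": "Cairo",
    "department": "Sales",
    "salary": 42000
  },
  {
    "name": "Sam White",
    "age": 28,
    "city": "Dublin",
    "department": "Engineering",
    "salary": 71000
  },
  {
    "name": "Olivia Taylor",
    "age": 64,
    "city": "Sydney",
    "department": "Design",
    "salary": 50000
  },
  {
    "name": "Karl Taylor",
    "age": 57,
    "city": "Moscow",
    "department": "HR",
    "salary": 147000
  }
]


Original: 4 records with fields: name, age, city, department, salary
Keep: ['name', 'salary']
Drop: ['age', 'city', 'department']
Result: 4 records, 2 fields each

[
  {
    "name": "Ivan White",
    "salary": 42000
  },
  {
    "name": "Sam White",
    "salary": 71000
  },
  {
    "name": "Olivia Taylor",
    "salary": 50000
  },
  {
    "name": "Karl Taylor",
    "salary": 147000
  }
]


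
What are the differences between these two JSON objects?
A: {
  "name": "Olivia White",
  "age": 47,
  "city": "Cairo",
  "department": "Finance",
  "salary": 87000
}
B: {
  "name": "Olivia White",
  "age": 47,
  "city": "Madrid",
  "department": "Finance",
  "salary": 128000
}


Comparing each field (in key order):
  name: same
  age: same
  city: DIFFERENT
  department: same
  salary: DIFFERENT
Differences:
  city: Cairo -> Madrid
  salary: 87000 -> 128000

2 field(s) changed

2 changes: city, salary


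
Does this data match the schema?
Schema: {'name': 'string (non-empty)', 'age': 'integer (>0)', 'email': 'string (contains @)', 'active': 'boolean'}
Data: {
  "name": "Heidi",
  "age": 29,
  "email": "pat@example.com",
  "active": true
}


Validating each field against schema:
  name: OK (non-empty string)
  age: OK (positive integer)
  email: OK (string with @)
  active: OK (boolean)

Result: VALID

VALID


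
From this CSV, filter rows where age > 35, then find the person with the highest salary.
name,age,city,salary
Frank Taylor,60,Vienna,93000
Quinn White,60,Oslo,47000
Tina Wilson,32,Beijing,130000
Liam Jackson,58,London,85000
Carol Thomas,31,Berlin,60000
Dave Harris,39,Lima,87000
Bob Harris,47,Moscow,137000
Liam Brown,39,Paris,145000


Filter: age > 35
Sort by: salary (descending)

Filtered records (6):
  Liam Brown, age 39, salary $145000
  Bob Harris, age 47, salary $137000
  Frank Taylor, age 60, salary $93000
  Dave Harris, age 39, salary $87000
  Liam Jackson, age 58, salary $85000
  Quinn White, age 60, salary $47000

Highest salary: Liam Brown ($145000)

Liam Brown


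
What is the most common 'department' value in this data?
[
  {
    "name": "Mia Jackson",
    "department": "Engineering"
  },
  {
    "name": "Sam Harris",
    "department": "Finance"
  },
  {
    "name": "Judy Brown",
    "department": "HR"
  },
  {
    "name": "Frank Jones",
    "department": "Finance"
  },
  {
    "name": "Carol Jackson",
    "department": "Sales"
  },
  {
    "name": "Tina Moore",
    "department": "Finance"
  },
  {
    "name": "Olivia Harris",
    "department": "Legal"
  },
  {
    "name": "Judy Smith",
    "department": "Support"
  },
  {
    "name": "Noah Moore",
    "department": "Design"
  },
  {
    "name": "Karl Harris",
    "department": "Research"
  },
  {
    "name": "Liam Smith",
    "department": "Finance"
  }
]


Counting 'department' values across 11 records:

  Finance: 4 ####
  Engineering: 1 #
  HR: 1 #
  Sales: 1 #
  Legal: 1 #
  Support: 1 #
  Design: 1 #
  Research: 1 #

Most common: Finance (4 times)

Finance (4 times)


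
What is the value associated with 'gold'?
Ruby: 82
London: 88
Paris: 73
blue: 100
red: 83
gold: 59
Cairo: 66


Looking up key 'gold'
Value: 59

59


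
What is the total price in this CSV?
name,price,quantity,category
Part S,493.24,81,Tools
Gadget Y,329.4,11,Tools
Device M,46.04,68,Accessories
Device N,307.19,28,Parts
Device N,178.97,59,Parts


Computing total price:
Values: [493.24, 329.4, 46.04, 307.19, 178.97]
Sum = 1354.84

1354.84


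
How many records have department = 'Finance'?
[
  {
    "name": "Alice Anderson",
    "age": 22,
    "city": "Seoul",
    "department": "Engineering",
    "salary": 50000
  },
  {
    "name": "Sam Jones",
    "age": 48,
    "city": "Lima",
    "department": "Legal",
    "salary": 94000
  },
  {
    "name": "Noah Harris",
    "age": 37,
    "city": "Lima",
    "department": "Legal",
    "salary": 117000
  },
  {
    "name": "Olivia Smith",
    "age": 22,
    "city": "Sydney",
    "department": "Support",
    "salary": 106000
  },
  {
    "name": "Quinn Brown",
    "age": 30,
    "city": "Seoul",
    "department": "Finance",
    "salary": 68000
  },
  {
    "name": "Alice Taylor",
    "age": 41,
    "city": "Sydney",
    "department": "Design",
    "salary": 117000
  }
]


Data: 6 records
Condition: department = 'Finance'

Checking each record:
  Alice Anderson: Engineering
  Sam Jones: Legal
  Noah Harris: Legal
  Olivia Smith: Support
  Quinn Brown: Finance MATCH
  Alice Taylor: Design

Count: 1

1


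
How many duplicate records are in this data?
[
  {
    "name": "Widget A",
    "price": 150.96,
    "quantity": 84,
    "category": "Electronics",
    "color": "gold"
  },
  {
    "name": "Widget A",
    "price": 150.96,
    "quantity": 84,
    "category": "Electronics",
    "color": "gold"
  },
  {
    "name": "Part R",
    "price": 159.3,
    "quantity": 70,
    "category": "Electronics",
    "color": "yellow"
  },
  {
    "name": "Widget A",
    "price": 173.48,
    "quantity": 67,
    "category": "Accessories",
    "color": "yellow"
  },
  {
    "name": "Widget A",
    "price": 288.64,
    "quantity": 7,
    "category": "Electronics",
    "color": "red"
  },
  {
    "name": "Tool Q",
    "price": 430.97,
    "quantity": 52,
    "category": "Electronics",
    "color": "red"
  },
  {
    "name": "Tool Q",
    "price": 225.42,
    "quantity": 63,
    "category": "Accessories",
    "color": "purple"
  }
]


Checking 7 records for duplicates:

  Row 1: Widget A ($150.96, qty 84)
  Row 2: Widget A ($150.96, qty 84) <-- DUPLICATE
  Row 3: Part R ($159.3, qty 70)
  Row 4: Widget A ($173.48, qty 67)
  Row 5: Widget A ($288.64, qty 7)
  Row 6: Tool Q ($430.97, qty 52)
  Row 7: Tool Q ($225.42, qty 63)

Duplicates found: 1
Unique records: 6

1 duplicates, 6 unique


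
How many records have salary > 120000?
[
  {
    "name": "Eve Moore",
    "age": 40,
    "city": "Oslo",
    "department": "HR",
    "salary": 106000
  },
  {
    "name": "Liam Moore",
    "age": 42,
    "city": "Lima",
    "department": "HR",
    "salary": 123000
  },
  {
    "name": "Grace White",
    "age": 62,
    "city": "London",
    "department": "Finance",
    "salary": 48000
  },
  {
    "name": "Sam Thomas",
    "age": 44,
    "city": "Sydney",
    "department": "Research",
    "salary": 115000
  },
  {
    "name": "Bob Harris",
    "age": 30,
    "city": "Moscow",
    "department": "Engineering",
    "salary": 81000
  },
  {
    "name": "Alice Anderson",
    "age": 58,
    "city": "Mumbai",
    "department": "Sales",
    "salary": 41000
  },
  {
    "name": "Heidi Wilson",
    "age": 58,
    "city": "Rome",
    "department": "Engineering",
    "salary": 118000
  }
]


Data: 7 records
Condition: salary > 120000

Checking each record:
  Eve Moore: 106000
  Liam Moore: 123000 MATCH
  Grace White: 48000
  Sam Thomas: 115000
  Bob Harris: 81000
  Alice Anderson: 41000
  Heidi Wilson: 118000

Count: 1

1


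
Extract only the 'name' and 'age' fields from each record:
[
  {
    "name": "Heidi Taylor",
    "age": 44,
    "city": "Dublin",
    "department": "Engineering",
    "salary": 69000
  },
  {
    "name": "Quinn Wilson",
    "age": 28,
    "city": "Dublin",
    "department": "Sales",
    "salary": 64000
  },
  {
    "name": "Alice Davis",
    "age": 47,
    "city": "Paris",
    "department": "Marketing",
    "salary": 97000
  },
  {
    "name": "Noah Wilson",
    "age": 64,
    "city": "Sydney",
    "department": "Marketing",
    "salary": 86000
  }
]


Original: 4 records with fields: name, age, city, department, salary
Keep: ['name', 'age']
Drop: ['city', 'department', 'salary']
Result: 4 records, 2 fields each

[
  {
    "name": "Heidi Taylor",
    "age": 44
  },
  {
    "name": "Quinn Wilson",
    "age": 28
  },
  {
    "name": "Alice Davis",
    "age": 47
  },
  {
    "name": "Noah Wilson",
    "age": 64
  }
]


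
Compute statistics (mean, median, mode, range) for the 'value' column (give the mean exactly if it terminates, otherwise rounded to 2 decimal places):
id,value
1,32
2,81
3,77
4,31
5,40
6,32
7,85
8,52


Data: [32, 81, 77, 31, 40, 32, 85, 52]
Count: 8
Sum: 430
Mean: 430/8 = 53.75
Sorted: [31, 32, 32, 40, 52, 77, 81, 85]
Median: 46.0
Mode: 32 (2 times)
Range: 85 - 31 = 54
Min: 31, Max: 85

mean=53.75, median=46.0, mode=32, range=54


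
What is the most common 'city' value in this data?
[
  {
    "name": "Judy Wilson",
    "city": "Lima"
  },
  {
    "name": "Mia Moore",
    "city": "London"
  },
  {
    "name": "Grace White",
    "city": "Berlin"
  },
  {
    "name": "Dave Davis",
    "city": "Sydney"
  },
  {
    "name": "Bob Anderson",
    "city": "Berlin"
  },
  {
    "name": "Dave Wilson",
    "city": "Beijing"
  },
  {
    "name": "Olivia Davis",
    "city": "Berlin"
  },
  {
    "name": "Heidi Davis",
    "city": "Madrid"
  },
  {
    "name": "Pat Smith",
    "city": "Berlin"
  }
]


Counting 'city' values across 9 records:

  Berlin: 4 ####
  Lima: 1 #
  London: 1 #
  Sydney: 1 #
  Beijing: 1 #
  Madrid: 1 #

Most common: Berlin (4 times)

Berlin (4 times)


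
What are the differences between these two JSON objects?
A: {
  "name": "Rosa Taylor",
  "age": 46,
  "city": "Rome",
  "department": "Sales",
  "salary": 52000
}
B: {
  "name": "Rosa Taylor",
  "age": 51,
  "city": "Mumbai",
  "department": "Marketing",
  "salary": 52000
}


Comparing each field (in key order):
  name: same
  age: DIFFERENT
  city: DIFFERENT
  department: DIFFERENT
  salary: same
Differences:
  age: 46 -> 51
  city: Rome -> Mumbai
  department: Sales -> Marketing

3 field(s) changed

3 changes: age, city, department
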